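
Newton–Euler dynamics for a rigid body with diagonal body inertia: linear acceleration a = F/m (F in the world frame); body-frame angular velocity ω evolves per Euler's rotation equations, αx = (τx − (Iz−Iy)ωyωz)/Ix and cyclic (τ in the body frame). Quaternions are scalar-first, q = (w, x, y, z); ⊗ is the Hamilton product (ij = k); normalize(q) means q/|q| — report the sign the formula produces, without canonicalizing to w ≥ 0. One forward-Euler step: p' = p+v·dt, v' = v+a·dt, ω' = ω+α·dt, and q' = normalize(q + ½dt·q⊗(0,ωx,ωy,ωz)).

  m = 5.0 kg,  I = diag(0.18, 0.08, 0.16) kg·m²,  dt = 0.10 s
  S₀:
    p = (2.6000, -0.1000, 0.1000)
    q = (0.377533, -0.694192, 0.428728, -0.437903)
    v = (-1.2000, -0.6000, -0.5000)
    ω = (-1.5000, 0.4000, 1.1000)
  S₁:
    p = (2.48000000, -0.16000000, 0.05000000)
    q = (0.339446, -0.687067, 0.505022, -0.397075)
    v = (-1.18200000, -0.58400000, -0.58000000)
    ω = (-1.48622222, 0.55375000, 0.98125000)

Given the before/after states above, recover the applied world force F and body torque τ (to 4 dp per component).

F = (0.9000, 0.8000, -4.0000)
τ = (0.0600, 0.0900, -0.1300)

v₁ − v₀ = (0.01800000, 0.01600000, -0.08000000)
applied force F = (0.9000, 0.8000, -4.0000)
Δω = ω₁−ω₀ = (0.01377778, 0.15375000, -0.11875000)
ω₀×(Iω₀) = (0.0352, -0.0330, 0.0600)
τ = I·(Δω/dt) + ω₀×(Iω₀) = (0.0600, 0.0900, -0.1300)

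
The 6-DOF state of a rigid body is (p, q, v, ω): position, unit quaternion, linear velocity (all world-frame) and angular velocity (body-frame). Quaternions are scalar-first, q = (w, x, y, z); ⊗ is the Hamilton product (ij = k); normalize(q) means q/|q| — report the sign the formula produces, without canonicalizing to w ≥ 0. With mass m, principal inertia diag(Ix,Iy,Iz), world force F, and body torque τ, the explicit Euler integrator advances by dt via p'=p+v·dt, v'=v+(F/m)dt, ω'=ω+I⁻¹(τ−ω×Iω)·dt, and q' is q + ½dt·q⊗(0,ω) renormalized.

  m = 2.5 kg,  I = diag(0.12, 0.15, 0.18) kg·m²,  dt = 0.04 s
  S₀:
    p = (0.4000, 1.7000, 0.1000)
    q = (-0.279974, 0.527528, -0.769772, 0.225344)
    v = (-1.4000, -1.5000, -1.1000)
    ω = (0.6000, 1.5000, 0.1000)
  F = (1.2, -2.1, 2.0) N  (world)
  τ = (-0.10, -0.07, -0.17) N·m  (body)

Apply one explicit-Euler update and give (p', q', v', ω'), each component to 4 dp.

p' = (0.3440, 1.6400, 0.0560)
q' = (-0.2635, 0.5156, -0.7761, 0.2497)
v' = (-1.3808, -1.5336, -1.0680)
ω' = (0.5652, 1.4823, 0.0562)

a = (0.4800, -0.8400, 0.8000)
new position p' = (0.3440, 1.6400, 0.0560)
v + (F/m)dt = (-1.3808, -1.5336, -1.0680)
precession coupling ω×(Iω) = (0.0045, -0.0036, 0.0270)
(τ − ω×Iω)/I = (-0.8708, -0.4427, -1.0944)
new body rate ω' = (0.5652, 1.4823, 0.0562)
q⊗(0,ω) = (0.8156068, -0.5829776, -0.3375074, 1.2251578)
q + ½dt·q⊗(0,ω), renormalized = (-0.2635, 0.5156, -0.7761, 0.2497)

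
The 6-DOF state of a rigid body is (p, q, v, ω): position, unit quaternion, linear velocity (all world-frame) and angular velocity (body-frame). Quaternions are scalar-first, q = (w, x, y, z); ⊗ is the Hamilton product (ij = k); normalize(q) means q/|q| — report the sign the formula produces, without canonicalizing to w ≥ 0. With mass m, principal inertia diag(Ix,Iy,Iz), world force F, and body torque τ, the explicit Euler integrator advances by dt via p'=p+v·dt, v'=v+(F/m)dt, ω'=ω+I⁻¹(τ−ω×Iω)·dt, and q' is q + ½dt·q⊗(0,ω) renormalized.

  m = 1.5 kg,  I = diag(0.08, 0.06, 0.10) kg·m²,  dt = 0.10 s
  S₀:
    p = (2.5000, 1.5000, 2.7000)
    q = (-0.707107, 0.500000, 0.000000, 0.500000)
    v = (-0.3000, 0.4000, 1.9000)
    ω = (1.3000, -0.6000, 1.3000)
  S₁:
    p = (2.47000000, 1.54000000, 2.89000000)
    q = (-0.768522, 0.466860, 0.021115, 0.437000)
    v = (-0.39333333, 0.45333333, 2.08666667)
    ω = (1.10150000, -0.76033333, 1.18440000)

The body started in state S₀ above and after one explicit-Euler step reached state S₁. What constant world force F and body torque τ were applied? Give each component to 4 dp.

F = (-1.4000, 0.8000, 2.8000)
τ = (-0.1900, -0.1300, -0.1000)

v₁ − v₀ = (-0.09333333, 0.05333333, 0.18666667)
F = m·Δv/dt = (-1.4000, 0.8000, 2.8000)
Δω = ω₁−ω₀ = (-0.19850000, -0.16033333, -0.11560000)
ω₀×(Iω₀) = (-0.0312, -0.0338, 0.0156)
applied torque τ = (-0.1900, -0.1300, -0.1000)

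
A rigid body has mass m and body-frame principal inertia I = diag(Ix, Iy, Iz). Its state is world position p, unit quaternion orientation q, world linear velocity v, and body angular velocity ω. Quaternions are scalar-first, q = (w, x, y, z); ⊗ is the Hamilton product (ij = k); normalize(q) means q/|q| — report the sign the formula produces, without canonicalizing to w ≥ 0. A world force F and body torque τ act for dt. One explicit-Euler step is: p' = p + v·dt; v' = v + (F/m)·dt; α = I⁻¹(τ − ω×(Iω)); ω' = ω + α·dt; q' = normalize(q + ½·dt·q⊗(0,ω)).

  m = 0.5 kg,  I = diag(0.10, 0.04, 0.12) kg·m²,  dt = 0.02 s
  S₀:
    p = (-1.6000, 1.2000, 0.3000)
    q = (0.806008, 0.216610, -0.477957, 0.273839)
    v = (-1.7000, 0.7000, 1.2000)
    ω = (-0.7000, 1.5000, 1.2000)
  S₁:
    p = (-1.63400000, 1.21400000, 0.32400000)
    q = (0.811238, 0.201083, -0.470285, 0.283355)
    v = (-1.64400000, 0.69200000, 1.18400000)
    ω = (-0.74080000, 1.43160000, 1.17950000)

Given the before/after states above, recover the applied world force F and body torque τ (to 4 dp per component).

F = (1.4000, -0.2000, -0.4000)
τ = (-0.0600, -0.1200, -0.0600)

velocity change Δv = (0.05600000, -0.00800000, -0.01600000)
applied force F = (1.4000, -0.2000, -0.4000)
ω₁ − ω₀ = (-0.04080000, -0.06840000, -0.02050000)
gyro term ω₀×Iω₀ = (0.1440, 0.0168, 0.0630)
I·α + gyro = (-0.0600, -0.1200, -0.0600)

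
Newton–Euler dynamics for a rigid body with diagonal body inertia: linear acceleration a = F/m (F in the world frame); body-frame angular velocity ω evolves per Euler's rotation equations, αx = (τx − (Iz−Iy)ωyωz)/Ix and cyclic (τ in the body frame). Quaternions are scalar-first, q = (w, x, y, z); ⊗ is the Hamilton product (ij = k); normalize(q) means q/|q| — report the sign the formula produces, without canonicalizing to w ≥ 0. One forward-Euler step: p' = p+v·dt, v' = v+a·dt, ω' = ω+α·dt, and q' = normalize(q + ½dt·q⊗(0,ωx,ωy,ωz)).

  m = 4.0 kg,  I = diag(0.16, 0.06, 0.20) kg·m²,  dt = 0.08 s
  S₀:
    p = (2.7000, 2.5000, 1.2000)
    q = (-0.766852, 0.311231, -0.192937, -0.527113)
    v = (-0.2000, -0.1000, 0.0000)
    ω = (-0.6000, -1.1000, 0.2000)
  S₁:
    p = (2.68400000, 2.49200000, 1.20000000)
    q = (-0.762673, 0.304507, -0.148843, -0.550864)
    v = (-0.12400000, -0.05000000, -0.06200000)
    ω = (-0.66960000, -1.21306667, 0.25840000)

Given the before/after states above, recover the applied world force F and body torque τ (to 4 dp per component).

F = (3.8000, 2.5000, -3.1000)
τ = (-0.1700, -0.0800, 0.0800)

ω₁ − ω₀ = (-0.06960000, -0.11306667, 0.05840000)
gyro term ω₀×Iω₀ = (-0.0308, 0.0048, -0.0660)
applied torque τ = (-0.1700, -0.0800, 0.0800)
v₁ − v₀ = (0.07600000, 0.05000000, -0.06200000)
m·(v₁−v₀)/dt = (3.8000, 2.5000, -3.1000)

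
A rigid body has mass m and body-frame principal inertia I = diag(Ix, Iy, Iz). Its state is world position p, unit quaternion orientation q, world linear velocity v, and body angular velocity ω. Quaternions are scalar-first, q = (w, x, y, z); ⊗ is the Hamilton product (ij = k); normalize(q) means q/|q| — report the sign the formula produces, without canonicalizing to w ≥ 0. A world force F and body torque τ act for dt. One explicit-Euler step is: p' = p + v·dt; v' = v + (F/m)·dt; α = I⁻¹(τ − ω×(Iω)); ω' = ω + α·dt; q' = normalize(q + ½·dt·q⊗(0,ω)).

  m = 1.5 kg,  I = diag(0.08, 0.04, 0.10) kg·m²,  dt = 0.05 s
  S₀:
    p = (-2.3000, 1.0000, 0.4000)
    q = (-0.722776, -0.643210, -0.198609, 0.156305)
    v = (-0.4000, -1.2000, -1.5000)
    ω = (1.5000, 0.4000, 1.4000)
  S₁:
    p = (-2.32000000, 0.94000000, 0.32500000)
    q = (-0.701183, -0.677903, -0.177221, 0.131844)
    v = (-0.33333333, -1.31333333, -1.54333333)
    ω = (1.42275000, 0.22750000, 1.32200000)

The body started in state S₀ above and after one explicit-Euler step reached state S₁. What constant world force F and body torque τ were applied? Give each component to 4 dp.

rate change Δω = (-0.07725000, -0.17250000, -0.07800000)
τ = I·(Δω/dt) + ω₀×(Iω₀) = (-0.0900, -0.1800, -0.1800)
Δv = v₁−v₀ = (0.06666667, -0.11333333, -0.04333333)
applied force F = (2.0000, -3.4000, -1.3000)

F = (2.0000, -3.4000, -1.3000)
τ = (-0.0900, -0.1800, -0.1800)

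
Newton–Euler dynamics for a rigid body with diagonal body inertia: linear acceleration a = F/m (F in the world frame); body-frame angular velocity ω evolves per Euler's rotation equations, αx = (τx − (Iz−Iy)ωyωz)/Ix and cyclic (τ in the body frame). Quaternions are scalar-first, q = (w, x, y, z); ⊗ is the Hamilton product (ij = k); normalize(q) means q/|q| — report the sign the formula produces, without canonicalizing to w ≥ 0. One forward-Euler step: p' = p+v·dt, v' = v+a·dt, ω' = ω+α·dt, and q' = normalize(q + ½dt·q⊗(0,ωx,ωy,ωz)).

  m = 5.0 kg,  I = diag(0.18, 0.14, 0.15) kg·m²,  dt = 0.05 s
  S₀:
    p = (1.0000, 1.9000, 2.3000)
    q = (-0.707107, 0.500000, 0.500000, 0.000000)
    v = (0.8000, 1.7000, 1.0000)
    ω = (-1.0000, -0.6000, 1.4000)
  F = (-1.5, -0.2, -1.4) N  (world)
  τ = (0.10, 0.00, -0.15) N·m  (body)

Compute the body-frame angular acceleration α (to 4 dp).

precession coupling ω×(Iω) = (-0.0084, -0.0420, -0.0240)
α = I⁻¹(τ − ω×Iω) = (0.6022, 0.3000, -0.8400)

α = (0.6022, 0.3000, -0.8400)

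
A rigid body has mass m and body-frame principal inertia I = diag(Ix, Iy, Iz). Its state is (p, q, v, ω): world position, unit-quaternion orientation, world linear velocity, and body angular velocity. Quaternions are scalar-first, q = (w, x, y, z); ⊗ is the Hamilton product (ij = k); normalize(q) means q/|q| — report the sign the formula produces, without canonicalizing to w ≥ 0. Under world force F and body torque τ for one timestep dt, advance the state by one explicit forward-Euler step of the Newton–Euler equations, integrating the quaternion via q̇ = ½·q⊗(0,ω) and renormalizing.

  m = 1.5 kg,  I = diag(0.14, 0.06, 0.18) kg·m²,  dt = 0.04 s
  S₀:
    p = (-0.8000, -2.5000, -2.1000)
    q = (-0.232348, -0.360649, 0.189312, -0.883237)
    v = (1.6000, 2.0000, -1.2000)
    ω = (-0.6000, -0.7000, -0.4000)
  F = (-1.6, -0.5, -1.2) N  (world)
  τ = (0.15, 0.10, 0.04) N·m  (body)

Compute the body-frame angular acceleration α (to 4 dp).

α = (0.8314, 1.8267, 0.4089)

gyro term ω×Iω = (0.0336, -0.0096, -0.0336)
(τ − ω×Iω)/I = (0.8314, 1.8267, 0.4089)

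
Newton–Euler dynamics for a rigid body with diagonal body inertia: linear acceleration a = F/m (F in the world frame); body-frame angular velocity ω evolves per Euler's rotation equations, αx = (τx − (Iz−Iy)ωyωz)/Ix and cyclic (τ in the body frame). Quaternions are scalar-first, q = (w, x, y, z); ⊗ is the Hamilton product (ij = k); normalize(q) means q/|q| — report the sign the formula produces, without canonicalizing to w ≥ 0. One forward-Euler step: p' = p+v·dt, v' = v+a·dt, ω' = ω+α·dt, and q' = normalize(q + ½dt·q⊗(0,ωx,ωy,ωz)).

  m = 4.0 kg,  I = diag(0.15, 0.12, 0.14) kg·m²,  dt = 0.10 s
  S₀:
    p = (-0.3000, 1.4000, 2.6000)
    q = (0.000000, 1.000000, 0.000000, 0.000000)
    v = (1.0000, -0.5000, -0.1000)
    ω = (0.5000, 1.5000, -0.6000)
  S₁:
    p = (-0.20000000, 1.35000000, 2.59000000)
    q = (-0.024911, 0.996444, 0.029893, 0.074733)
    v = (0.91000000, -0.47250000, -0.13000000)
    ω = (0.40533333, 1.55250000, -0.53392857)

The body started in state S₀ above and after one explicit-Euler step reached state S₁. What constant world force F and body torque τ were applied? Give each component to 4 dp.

F = (-3.6000, 1.1000, -1.2000)
τ = (-0.1600, 0.0600, 0.0700)

v₁ − v₀ = (-0.09000000, 0.02750000, -0.03000000)
F = m·Δv/dt = (-3.6000, 1.1000, -1.2000)
ω₁ − ω₀ = (-0.09466667, 0.05250000, 0.06607143)
ω₀×(Iω₀) = (-0.0180, -0.0030, -0.0225)
I·α + gyro = (-0.1600, 0.0600, 0.0700)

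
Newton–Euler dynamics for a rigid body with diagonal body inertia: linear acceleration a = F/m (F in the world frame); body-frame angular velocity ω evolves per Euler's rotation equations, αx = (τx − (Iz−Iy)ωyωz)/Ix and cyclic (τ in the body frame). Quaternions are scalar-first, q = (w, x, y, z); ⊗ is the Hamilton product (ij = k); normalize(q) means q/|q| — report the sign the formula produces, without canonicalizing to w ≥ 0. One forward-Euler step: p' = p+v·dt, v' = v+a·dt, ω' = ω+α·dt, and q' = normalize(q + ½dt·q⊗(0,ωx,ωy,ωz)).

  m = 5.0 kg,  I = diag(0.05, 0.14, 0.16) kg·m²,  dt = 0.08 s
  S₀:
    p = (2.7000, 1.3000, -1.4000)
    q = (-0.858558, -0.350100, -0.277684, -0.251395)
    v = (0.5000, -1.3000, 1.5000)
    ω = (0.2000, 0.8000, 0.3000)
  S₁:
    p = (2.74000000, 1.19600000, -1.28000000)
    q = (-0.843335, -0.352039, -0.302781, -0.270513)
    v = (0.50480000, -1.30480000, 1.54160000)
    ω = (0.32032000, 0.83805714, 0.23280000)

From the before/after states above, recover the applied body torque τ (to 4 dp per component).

ω₁ − ω₀ = (0.12032000, 0.03805714, -0.06720000)
τ = I·(Δω/dt) + ω₀×(Iω₀) = (0.0800, 0.0600, -0.1200)

τ = (0.0800, 0.0600, -0.1200)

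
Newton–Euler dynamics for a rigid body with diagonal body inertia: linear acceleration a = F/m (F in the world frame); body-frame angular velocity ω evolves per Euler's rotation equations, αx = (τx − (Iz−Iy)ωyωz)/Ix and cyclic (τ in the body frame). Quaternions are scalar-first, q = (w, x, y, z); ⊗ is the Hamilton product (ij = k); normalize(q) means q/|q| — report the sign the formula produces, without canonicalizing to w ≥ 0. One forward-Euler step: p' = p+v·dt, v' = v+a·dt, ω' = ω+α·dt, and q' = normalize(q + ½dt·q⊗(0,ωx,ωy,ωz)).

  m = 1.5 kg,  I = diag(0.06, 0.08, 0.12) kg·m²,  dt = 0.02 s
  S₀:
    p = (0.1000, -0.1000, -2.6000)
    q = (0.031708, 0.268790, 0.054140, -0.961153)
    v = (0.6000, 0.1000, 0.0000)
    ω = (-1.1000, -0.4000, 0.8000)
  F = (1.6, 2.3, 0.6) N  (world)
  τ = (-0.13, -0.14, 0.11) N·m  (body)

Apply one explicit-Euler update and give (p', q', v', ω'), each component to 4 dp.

p' = (0.1120, -0.0980, -2.6000)
q' = (0.0426, 0.2650, 0.0624, -0.9613)
v' = (0.6213, 0.1307, 0.0080)
ω' = (-1.1391, -0.4482, 0.8169)

p' = p + v·dt = (0.1120, -0.0980, -2.6000)
v + (F/m)dt = (0.6213, 0.1307, 0.0080)
gyro term ω×Iω = (-0.0128, 0.0528, 0.0088)
angular accel α = (-1.9533, -2.4100, 0.8433)
new body rate ω' = (-1.1391, -0.4482, 0.8169)
2q̇ = q⊗(0,ω) = (1.0862474, -0.3760280, 0.8295531, -0.0225956)
q' = normalize(q + ½dt·q⊗(0,ω)) = (0.0426, 0.2650, 0.0624, -0.9613)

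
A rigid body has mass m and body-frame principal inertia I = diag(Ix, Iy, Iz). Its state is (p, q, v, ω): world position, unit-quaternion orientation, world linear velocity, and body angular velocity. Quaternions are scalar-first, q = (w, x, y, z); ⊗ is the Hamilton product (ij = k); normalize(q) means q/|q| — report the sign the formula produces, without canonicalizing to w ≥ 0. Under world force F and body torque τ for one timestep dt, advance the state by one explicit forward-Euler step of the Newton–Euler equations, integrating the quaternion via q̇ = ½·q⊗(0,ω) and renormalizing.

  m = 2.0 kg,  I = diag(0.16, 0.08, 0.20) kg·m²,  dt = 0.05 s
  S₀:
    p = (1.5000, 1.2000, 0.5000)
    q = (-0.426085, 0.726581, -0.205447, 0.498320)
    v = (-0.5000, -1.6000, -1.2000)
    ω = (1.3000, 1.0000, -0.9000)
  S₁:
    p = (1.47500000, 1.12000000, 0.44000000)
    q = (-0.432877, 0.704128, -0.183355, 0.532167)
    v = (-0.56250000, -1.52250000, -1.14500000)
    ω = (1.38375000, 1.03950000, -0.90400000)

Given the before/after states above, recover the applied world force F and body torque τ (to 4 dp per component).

F = (-2.5000, 3.1000, 2.2000)
τ = (0.1600, 0.1100, -0.1200)

Δω = ω₁−ω₀ = (0.08375000, 0.03950000, -0.00400000)
precession coupling = (-0.1080, 0.0468, -0.1040)
τ = I·(Δω/dt) + ω₀×(Iω₀) = (0.1600, 0.1100, -0.1200)
Δv = v₁−v₀ = (-0.06250000, 0.07750000, 0.05500000)
m·(v₁−v₀)/dt = (-2.5000, 3.1000, 2.2000)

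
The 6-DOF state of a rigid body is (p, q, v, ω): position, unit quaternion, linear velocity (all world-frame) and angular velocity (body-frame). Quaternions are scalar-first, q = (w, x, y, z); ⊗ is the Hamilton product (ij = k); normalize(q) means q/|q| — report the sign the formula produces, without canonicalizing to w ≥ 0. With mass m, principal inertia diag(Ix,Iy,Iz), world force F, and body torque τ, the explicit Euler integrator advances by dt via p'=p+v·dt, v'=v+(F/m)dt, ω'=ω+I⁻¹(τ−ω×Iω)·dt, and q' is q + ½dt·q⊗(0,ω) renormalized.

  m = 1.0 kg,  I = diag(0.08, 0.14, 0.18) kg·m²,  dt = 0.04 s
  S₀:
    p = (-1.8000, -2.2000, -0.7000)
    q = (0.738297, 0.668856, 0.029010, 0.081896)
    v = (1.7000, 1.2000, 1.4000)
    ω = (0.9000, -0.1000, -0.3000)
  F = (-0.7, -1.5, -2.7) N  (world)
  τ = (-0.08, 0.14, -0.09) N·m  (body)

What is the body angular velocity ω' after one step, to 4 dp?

ω×(Iω) gyroscopic = (0.0012, 0.0270, -0.0054)
angular accel α = (-1.0150, 0.8071, -0.4700)
ω' = ω + α·dt = (0.8594, -0.0677, -0.3188)

ω' = (0.8594, -0.0677, -0.3188)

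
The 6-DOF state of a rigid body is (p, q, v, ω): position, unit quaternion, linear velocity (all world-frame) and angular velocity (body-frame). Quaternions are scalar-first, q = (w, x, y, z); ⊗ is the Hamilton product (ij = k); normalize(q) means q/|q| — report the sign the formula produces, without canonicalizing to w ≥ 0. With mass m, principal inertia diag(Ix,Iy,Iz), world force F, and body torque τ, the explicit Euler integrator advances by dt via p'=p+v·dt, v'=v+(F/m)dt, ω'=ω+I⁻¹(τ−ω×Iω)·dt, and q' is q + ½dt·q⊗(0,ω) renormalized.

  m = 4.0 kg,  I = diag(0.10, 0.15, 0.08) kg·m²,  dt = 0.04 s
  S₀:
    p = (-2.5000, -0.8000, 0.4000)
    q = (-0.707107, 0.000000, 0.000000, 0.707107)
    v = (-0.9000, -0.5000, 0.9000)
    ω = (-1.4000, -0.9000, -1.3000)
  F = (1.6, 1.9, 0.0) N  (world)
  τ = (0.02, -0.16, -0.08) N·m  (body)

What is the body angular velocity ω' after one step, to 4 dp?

gyro term ω×Iω = (-0.0819, 0.0364, 0.0630)
(τ − ω×Iω)/I = (1.0190, -1.3093, -1.7875)
ω' = ω + α·dt = (-1.3592, -0.9524, -1.3715)

ω' = (-1.3592, -0.9524, -1.3715)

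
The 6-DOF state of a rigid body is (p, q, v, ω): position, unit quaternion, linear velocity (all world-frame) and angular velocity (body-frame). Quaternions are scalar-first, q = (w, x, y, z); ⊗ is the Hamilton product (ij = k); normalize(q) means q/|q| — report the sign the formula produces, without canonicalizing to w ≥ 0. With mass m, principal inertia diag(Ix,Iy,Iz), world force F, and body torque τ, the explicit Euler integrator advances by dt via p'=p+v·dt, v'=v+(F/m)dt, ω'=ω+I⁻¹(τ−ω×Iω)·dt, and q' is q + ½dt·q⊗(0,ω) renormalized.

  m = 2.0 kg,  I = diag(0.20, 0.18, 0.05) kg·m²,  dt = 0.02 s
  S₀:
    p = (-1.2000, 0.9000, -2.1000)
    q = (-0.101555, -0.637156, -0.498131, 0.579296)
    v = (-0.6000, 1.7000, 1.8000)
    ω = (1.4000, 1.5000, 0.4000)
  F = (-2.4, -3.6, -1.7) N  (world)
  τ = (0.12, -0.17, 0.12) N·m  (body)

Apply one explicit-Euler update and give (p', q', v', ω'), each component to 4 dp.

a = (-1.2000, -1.8000, -0.8500)
new position p' = (-1.2120, 0.9340, -2.0640)
v' = v + a·dt = (-0.6240, 1.6640, 1.7830)
angular accel α = (0.9900, -1.4111, 3.2400)
ω + α·dt = (1.4198, 1.4718, 0.4648)
Hamilton product q⊗(0,ω) = (1.4074965, -1.2103734, 0.9135443, -0.2989726)
q' = normalize(q + ½dt·q⊗(0,ω)) = (-0.0875, -0.6491, -0.4889, 0.5762)

p' = (-1.2120, 0.9340, -2.0640)
q' = (-0.0875, -0.6491, -0.4889, 0.5762)
v' = (-0.6240, 1.6640, 1.7830)
ω' = (1.4198, 1.4718, 0.4648)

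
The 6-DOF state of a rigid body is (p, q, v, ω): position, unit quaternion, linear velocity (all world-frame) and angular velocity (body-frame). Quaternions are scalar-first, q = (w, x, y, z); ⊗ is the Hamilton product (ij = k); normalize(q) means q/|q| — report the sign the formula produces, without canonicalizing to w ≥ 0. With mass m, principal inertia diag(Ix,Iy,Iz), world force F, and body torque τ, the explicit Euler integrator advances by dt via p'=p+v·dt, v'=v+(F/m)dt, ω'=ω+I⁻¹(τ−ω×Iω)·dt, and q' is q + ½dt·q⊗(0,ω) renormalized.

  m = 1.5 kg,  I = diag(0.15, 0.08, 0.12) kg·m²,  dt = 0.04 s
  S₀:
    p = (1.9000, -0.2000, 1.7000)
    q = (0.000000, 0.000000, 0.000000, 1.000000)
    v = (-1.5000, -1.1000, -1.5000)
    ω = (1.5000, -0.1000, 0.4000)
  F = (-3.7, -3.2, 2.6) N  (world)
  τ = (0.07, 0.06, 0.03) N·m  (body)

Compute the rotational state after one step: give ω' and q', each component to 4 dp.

ω' = (1.5191, -0.0790, 0.4065)
q' = (-0.0080, 0.0020, 0.0300, 0.9995)

ω×(Iω) gyroscopic = (-0.0016, 0.0180, 0.0105)
α = I⁻¹(τ − ω×Iω) = (0.4773, 0.5250, 0.1625)
new body rate ω' = (1.5191, -0.0790, 0.4065)
Hamilton product q⊗(0,ω) = (-0.4000000, 0.1000000, 1.5000000, 0.0000000)
q' = normalize(q + ½dt·q⊗(0,ω)) = (-0.0080, 0.0020, 0.0300, 0.9995)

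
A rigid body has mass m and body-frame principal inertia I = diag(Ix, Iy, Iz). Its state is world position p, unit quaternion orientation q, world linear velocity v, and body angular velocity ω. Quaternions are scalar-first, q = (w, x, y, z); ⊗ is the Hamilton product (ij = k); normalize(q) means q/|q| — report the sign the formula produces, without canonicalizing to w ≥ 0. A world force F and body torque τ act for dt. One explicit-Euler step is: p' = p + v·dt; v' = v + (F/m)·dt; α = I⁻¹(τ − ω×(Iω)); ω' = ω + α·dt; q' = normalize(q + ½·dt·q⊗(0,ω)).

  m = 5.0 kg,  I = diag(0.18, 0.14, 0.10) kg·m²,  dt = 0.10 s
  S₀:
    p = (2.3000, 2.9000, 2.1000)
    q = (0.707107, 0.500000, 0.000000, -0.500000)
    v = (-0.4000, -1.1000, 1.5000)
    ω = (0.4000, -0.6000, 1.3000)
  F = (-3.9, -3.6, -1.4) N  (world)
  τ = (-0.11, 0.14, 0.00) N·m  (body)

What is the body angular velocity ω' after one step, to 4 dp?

gyro term ω×Iω = (0.0312, 0.0416, 0.0096)
angular accel α = (-0.7844, 0.7029, -0.0960)
new body rate ω' = (0.3216, -0.5297, 1.2904)

ω' = (0.3216, -0.5297, 1.2904)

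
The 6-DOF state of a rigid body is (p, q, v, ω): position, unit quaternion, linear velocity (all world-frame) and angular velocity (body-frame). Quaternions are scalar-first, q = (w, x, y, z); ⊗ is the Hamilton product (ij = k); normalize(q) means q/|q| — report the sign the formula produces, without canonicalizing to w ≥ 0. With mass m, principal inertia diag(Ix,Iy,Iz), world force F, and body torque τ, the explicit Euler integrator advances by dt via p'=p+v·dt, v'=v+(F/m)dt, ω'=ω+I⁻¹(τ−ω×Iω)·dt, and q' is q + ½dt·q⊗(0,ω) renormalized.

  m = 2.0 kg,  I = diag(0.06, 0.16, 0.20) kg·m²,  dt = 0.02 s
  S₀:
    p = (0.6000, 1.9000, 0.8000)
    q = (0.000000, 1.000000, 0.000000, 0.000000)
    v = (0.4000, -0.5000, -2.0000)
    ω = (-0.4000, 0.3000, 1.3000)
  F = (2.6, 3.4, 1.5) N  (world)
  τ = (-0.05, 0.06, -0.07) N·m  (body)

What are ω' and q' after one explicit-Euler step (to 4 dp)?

gyro term ω×Iω = (0.0156, 0.0728, -0.0120)
(τ − ω×Iω)/I = (-1.0933, -0.0800, -0.2900)
ω' = ω + α·dt = (-0.4219, 0.2984, 1.2942)
q⊗(0,ω) = (0.4000000, 0.0000000, -1.3000000, 0.3000000)
q + ½dt·q⊗(0,ω), renormalized = (0.0040, 0.9999, -0.0130, 0.0030)

ω' = (-0.4219, 0.2984, 1.2942)
q' = (0.0040, 0.9999, -0.0130, 0.0030)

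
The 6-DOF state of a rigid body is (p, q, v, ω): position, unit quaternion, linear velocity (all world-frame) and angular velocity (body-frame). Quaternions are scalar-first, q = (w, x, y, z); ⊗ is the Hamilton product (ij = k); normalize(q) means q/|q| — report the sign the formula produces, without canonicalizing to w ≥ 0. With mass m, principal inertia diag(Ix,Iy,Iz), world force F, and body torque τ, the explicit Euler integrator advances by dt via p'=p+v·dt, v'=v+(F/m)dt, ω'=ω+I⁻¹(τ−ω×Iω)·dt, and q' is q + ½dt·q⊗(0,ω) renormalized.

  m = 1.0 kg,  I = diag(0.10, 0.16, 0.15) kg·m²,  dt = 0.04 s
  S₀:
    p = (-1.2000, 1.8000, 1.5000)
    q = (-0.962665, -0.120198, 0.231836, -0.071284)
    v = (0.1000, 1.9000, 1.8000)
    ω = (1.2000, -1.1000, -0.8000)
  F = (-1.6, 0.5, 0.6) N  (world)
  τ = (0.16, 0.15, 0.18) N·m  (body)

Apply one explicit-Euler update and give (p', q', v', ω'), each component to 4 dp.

new position p' = (-1.1960, 1.8760, 1.5720)
new velocity v' = (0.0360, 1.9200, 1.8240)
ω×(Iω) gyroscopic = (-0.0088, 0.0480, -0.0792)
α = I⁻¹(τ − ω×Iω) = (1.6880, 0.6375, 1.7280)
new body rate ω' = (1.2675, -1.0745, -0.7309)
Hamilton product q⊗(0,ω) = (0.3422300, -1.4190792, 0.8772323, 0.6241466)
updated quaternion q' = (-0.9552, -0.1485, 0.2492, -0.0588)

p' = (-1.1960, 1.8760, 1.5720)
q' = (-0.9552, -0.1485, 0.2492, -0.0588)
v' = (0.0360, 1.9200, 1.8240)
ω' = (1.2675, -1.0745, -0.7309)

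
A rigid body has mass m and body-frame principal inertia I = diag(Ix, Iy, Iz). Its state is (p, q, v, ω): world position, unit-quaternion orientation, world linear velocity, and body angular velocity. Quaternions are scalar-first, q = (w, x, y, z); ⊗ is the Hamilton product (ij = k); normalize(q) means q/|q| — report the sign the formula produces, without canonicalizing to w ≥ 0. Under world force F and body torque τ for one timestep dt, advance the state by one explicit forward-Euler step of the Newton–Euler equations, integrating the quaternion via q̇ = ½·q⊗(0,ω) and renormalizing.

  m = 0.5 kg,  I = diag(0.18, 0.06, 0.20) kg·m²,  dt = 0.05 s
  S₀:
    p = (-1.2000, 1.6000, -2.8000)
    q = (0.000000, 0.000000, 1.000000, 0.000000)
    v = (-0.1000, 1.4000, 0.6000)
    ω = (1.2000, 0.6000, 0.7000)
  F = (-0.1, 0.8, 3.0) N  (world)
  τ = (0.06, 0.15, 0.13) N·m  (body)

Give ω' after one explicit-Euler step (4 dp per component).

precession coupling ω×(Iω) = (0.0588, -0.0168, -0.0864)
α = I⁻¹(τ − ω×Iω) = (0.0067, 2.7800, 1.0820)
new body rate ω' = (1.2003, 0.7390, 0.7541)

ω' = (1.2003, 0.7390, 0.7541)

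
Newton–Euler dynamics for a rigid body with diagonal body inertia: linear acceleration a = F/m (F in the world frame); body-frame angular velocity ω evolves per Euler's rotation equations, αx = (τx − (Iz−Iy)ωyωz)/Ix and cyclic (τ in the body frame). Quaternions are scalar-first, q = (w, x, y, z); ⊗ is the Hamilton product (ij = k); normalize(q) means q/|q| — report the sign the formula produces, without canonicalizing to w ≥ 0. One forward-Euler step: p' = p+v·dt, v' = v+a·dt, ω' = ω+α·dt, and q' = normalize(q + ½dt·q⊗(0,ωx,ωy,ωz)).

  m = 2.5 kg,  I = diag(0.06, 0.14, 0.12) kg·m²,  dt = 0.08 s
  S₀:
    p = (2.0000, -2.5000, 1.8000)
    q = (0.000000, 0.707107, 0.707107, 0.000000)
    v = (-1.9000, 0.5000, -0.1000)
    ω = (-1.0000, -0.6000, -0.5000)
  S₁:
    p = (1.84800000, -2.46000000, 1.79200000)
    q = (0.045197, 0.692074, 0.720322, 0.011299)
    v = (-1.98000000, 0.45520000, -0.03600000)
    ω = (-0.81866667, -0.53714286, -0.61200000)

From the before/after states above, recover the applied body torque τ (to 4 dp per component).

Δω = ω₁−ω₀ = (0.18133333, 0.06285714, -0.11200000)
I·α + gyro = (0.1300, 0.0800, -0.1200)

τ = (0.1300, 0.0800, -0.1200)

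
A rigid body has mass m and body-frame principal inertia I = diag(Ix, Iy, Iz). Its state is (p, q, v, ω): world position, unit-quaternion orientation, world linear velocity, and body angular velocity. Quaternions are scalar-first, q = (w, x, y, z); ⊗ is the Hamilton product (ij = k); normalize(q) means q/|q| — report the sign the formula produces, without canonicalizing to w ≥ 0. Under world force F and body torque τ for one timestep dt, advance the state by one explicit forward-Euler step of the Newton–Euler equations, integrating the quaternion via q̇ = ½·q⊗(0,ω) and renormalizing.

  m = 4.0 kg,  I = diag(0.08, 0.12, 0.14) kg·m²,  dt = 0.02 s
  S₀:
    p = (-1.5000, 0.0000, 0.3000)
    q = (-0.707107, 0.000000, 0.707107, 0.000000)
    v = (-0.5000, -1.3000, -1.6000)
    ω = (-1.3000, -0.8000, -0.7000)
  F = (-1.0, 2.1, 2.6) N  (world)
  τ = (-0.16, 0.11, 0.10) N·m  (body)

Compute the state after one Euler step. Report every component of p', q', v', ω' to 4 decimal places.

new position p' = (-1.5100, -0.0260, 0.2680)
v' = v + a·dt = (-0.5050, -1.2895, -1.5870)
α = I⁻¹(τ − ω×Iω) = (-2.1400, 1.3717, 0.4171)
ω' = ω + α·dt = (-1.3428, -0.7726, -0.6917)
2q̇ = q⊗(0,ω) = (0.5656856, 0.4242642, 0.5656856, 1.4142140)
q' = normalize(q + ½dt·q⊗(0,ω)) = (-0.7014, 0.0042, 0.7127, 0.0141)

p' = (-1.5100, -0.0260, 0.2680)
q' = (-0.7014, 0.0042, 0.7127, 0.0141)
v' = (-0.5050, -1.2895, -1.5870)
ω' = (-1.3428, -0.7726, -0.6917)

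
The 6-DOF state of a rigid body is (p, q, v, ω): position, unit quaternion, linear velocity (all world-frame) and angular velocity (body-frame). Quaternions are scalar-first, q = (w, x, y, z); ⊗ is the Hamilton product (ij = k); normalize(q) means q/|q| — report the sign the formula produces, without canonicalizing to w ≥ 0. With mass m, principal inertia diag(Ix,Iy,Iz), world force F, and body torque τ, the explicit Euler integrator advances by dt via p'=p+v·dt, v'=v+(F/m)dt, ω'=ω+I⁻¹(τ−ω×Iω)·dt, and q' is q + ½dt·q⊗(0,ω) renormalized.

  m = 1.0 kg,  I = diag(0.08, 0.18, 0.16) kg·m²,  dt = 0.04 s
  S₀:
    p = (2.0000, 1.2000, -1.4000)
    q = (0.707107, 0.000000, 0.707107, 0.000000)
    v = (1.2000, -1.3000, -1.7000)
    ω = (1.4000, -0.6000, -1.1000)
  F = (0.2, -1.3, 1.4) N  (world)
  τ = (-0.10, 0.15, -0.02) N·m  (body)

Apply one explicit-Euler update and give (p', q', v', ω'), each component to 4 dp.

p' = p + v·dt = (2.0480, 1.1480, -1.4680)
new velocity v' = (1.2080, -1.3520, -1.6440)
(τ − ω×Iω)/I = (-1.0850, 0.1489, 0.4000)
new body rate ω' = (1.3566, -0.5940, -1.0840)
q⊗(0,ω) = (0.4242642, 0.2121321, -0.4242642, -1.7677675)
q + ½dt·q⊗(0,ω), renormalized = (0.7151, 0.0042, 0.6981, -0.0353)

p' = (2.0480, 1.1480, -1.4680)
q' = (0.7151, 0.0042, 0.6981, -0.0353)
v' = (1.2080, -1.3520, -1.6440)
ω' = (1.3566, -0.5940, -1.0840)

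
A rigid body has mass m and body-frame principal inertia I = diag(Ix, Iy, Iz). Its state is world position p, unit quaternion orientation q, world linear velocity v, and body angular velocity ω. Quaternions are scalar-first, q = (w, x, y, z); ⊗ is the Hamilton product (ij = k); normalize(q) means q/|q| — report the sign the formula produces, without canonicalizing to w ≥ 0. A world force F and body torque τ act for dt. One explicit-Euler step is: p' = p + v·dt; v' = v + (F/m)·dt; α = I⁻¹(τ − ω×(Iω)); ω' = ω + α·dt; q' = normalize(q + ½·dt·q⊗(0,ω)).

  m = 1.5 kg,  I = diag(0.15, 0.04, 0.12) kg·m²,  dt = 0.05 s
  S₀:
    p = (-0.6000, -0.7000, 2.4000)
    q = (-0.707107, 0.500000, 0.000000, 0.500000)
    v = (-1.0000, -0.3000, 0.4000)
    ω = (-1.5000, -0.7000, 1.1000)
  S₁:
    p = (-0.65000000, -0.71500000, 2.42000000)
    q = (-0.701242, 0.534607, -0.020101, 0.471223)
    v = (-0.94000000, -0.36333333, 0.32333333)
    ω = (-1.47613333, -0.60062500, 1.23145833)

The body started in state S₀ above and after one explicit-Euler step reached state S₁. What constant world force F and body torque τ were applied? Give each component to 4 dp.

F = (1.8000, -1.9000, -2.3000)
τ = (0.0100, 0.0300, 0.2000)

Δω = ω₁−ω₀ = (0.02386667, 0.09937500, 0.13145833)
applied torque τ = (0.0100, 0.0300, 0.2000)
velocity change Δv = (0.06000000, -0.06333333, -0.07666667)
m·(v₁−v₀)/dt = (1.8000, -1.9000, -2.3000)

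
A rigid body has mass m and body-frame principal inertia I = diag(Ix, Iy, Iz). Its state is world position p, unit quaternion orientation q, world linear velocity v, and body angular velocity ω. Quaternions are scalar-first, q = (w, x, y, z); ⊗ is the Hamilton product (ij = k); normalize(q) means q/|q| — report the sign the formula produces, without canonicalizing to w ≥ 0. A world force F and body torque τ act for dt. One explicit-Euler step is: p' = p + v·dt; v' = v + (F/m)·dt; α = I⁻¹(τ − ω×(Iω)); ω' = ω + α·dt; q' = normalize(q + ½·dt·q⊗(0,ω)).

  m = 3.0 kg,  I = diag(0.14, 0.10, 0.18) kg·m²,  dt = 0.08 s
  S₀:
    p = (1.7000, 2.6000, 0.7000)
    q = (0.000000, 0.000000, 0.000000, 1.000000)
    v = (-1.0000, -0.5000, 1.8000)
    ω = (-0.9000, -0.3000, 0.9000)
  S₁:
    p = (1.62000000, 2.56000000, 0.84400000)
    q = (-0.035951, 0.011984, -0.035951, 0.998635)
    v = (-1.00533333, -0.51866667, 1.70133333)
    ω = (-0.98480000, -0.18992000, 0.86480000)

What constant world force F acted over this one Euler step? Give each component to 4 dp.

F = (-0.2000, -0.7000, -3.7000)

Δv = v₁−v₀ = (-0.00533333, -0.01866667, -0.09866667)
m·(v₁−v₀)/dt = (-0.2000, -0.7000, -3.7000)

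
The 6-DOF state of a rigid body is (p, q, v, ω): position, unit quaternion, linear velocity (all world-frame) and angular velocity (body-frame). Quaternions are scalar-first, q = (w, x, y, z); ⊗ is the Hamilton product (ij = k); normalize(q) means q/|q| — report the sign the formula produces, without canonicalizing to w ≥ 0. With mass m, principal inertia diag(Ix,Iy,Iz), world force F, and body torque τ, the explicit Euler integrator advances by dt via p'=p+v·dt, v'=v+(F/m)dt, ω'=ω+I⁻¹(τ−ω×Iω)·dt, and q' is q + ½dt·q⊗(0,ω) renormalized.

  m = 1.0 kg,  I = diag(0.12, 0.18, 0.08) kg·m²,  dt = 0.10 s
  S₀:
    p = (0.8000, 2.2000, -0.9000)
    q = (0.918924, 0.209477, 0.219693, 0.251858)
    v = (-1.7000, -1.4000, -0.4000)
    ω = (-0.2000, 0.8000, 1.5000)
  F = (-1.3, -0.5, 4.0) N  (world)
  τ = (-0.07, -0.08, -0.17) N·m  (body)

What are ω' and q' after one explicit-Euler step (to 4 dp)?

gyro term ω×Iω = (-0.1200, -0.0120, -0.0096)
angular accel α = (0.4167, -0.3778, -2.0050)
ω + α·dt = (-0.1583, 0.7622, 1.2995)
Hamilton product q⊗(0,ω) = (-0.5116460, -0.0557317, 0.3705521, 1.5899062)
q + ½dt·q⊗(0,ω), renormalized = (0.8901, 0.2059, 0.2374, 0.3301)

ω' = (-0.1583, 0.7622, 1.2995)
q' = (0.8901, 0.2059, 0.2374, 0.3301)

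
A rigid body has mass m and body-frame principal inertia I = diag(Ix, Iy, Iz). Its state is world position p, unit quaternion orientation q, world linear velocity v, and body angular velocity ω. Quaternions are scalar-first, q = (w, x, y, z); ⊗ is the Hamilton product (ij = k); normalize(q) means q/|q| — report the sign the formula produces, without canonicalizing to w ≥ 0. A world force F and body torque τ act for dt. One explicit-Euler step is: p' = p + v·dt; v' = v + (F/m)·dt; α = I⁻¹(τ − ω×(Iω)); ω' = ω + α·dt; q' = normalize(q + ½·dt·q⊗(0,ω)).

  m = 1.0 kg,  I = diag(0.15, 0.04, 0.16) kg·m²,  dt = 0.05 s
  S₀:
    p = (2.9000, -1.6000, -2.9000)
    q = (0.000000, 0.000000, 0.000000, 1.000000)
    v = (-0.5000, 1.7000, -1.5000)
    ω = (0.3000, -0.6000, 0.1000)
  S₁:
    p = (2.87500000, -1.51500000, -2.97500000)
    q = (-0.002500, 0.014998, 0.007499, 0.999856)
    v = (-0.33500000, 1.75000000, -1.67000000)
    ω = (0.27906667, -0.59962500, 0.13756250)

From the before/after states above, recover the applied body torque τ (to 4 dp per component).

τ = (-0.0700, 0.0000, 0.1400)

rate change Δω = (-0.02093333, 0.00037500, 0.03756250)
ω₀×(Iω₀) = (-0.0072, -0.0003, 0.0198)
I·α + gyro = (-0.0700, 0.0000, 0.1400)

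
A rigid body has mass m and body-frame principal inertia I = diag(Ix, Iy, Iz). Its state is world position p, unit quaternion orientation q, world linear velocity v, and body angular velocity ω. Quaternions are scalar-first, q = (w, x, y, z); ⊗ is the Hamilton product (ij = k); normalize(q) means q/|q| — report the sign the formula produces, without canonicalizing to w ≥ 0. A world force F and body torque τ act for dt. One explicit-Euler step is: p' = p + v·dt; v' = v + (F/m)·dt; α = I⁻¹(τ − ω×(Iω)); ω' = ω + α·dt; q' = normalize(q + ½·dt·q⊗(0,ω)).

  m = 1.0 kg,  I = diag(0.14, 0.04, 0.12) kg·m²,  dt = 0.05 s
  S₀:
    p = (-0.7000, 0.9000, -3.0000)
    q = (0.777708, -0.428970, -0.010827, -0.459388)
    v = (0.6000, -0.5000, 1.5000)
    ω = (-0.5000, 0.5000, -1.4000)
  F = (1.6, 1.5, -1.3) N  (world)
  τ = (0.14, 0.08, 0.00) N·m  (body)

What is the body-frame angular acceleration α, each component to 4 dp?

precession coupling ω×(Iω) = (-0.0560, 0.0140, 0.0250)
angular accel α = (1.4000, 1.6500, -0.2083)

α = (1.4000, 1.6500, -0.2083)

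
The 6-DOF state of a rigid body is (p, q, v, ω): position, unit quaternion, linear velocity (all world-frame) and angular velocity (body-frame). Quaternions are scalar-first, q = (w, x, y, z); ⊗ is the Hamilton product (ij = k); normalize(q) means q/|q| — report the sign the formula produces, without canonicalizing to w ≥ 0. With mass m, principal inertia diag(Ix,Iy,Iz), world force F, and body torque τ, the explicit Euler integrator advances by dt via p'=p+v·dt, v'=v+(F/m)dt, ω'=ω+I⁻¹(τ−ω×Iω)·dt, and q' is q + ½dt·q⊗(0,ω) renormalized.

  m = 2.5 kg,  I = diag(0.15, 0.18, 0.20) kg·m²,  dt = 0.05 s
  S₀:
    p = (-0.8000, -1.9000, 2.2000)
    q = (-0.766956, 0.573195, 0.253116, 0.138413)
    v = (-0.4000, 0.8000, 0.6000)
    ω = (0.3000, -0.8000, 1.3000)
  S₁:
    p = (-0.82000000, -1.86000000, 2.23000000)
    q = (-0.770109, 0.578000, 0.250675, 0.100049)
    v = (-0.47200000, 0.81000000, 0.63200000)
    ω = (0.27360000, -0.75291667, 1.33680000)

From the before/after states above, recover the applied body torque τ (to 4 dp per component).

τ = (-0.1000, 0.1500, 0.1400)

Δω = ω₁−ω₀ = (-0.02640000, 0.04708333, 0.03680000)
I·α + gyro = (-0.1000, 0.1500, 0.1400)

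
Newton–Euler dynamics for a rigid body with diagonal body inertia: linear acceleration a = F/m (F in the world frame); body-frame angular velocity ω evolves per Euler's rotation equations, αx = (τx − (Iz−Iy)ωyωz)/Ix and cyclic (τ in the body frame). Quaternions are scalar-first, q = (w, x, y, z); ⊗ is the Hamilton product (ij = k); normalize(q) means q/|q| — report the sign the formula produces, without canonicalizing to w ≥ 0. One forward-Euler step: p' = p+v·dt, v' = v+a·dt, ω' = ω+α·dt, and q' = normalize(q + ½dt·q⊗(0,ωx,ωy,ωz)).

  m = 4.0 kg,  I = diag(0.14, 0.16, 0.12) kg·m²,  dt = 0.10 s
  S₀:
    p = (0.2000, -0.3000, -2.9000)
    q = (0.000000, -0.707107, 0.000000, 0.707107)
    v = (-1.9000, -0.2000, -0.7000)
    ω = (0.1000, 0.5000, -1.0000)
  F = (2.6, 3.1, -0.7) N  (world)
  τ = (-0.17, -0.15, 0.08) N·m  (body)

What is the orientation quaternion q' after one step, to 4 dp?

q' = (0.0388, -0.7236, -0.0318, 0.6883)

q⊗(0,ω) = (0.7778177, -0.3535535, -0.6363963, -0.3535535)
updated quaternion q' = (0.0388, -0.7236, -0.0318, 0.6883)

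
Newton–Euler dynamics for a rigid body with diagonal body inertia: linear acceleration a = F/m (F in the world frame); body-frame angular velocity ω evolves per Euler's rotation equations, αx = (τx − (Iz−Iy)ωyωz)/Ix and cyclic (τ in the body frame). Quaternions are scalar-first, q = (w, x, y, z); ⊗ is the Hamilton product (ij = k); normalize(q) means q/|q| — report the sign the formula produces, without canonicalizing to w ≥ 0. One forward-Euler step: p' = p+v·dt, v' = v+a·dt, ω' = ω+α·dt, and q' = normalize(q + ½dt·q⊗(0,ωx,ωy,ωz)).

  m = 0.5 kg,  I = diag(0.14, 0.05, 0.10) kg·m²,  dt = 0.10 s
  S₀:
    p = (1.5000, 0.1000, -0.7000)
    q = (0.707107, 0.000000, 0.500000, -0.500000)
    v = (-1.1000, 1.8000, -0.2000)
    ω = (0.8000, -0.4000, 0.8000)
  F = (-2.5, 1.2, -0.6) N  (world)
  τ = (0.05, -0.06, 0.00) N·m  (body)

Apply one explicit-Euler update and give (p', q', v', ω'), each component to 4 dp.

ω×(Iω) gyroscopic = (-0.0160, 0.0256, 0.0288)
α = I⁻¹(τ − ω×Iω) = (0.4714, -1.7120, -0.2880)
ω + α·dt = (0.8471, -0.5712, 0.7712)
2q̇ = q⊗(0,ω) = (0.6000000, 0.7656856, -0.6828428, 0.1656856)
updated quaternion q' = (0.7358, 0.0382, 0.4650, -0.4908)
a = (-5.0000, 2.4000, -1.2000)
p + v·dt = (1.3900, 0.2800, -0.7200)
v' = v + a·dt = (-1.6000, 2.0400, -0.3200)

p' = (1.3900, 0.2800, -0.7200)
q' = (0.7358, 0.0382, 0.4650, -0.4908)
v' = (-1.6000, 2.0400, -0.3200)
ω' = (0.8471, -0.5712, 0.7712)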